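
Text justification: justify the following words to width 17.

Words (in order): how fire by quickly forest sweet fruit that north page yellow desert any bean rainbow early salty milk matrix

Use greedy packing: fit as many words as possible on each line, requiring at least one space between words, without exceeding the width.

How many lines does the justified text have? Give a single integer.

Answer: 7

Derivation:
Line 1: ['how', 'fire', 'by'] (min_width=11, slack=6)
Line 2: ['quickly', 'forest'] (min_width=14, slack=3)
Line 3: ['sweet', 'fruit', 'that'] (min_width=16, slack=1)
Line 4: ['north', 'page', 'yellow'] (min_width=17, slack=0)
Line 5: ['desert', 'any', 'bean'] (min_width=15, slack=2)
Line 6: ['rainbow', 'early'] (min_width=13, slack=4)
Line 7: ['salty', 'milk', 'matrix'] (min_width=17, slack=0)
Total lines: 7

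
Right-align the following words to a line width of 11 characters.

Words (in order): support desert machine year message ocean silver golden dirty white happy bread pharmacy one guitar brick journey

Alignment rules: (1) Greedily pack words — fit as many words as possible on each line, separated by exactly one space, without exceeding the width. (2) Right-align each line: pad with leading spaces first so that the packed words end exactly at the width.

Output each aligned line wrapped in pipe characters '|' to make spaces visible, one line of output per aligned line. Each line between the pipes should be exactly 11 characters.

Line 1: ['support'] (min_width=7, slack=4)
Line 2: ['desert'] (min_width=6, slack=5)
Line 3: ['machine'] (min_width=7, slack=4)
Line 4: ['year'] (min_width=4, slack=7)
Line 5: ['message'] (min_width=7, slack=4)
Line 6: ['ocean'] (min_width=5, slack=6)
Line 7: ['silver'] (min_width=6, slack=5)
Line 8: ['golden'] (min_width=6, slack=5)
Line 9: ['dirty', 'white'] (min_width=11, slack=0)
Line 10: ['happy', 'bread'] (min_width=11, slack=0)
Line 11: ['pharmacy'] (min_width=8, slack=3)
Line 12: ['one', 'guitar'] (min_width=10, slack=1)
Line 13: ['brick'] (min_width=5, slack=6)
Line 14: ['journey'] (min_width=7, slack=4)

Answer: |    support|
|     desert|
|    machine|
|       year|
|    message|
|      ocean|
|     silver|
|     golden|
|dirty white|
|happy bread|
|   pharmacy|
| one guitar|
|      brick|
|    journey|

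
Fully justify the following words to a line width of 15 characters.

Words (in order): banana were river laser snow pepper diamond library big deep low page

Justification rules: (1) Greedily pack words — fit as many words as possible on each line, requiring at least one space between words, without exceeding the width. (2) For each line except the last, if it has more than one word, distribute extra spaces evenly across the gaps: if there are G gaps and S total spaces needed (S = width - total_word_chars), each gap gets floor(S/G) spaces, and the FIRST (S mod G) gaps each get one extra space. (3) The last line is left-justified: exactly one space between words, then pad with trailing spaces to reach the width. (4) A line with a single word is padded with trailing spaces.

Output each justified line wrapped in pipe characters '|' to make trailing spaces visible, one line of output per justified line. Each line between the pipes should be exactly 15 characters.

Line 1: ['banana', 'were'] (min_width=11, slack=4)
Line 2: ['river', 'laser'] (min_width=11, slack=4)
Line 3: ['snow', 'pepper'] (min_width=11, slack=4)
Line 4: ['diamond', 'library'] (min_width=15, slack=0)
Line 5: ['big', 'deep', 'low'] (min_width=12, slack=3)
Line 6: ['page'] (min_width=4, slack=11)

Answer: |banana     were|
|river     laser|
|snow     pepper|
|diamond library|
|big   deep  low|
|page           |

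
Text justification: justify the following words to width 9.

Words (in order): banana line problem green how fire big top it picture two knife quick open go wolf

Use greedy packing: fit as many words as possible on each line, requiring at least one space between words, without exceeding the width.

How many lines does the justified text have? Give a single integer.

Answer: 11

Derivation:
Line 1: ['banana'] (min_width=6, slack=3)
Line 2: ['line'] (min_width=4, slack=5)
Line 3: ['problem'] (min_width=7, slack=2)
Line 4: ['green', 'how'] (min_width=9, slack=0)
Line 5: ['fire', 'big'] (min_width=8, slack=1)
Line 6: ['top', 'it'] (min_width=6, slack=3)
Line 7: ['picture'] (min_width=7, slack=2)
Line 8: ['two', 'knife'] (min_width=9, slack=0)
Line 9: ['quick'] (min_width=5, slack=4)
Line 10: ['open', 'go'] (min_width=7, slack=2)
Line 11: ['wolf'] (min_width=4, slack=5)
Total lines: 11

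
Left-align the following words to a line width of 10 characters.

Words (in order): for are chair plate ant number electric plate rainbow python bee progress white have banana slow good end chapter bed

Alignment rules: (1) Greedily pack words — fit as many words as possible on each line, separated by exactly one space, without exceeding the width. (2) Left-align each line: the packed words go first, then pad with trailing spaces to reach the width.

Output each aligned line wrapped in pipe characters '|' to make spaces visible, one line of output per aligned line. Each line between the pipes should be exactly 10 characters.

Answer: |for are   |
|chair     |
|plate ant |
|number    |
|electric  |
|plate     |
|rainbow   |
|python bee|
|progress  |
|white have|
|banana    |
|slow good |
|end       |
|chapter   |
|bed       |

Derivation:
Line 1: ['for', 'are'] (min_width=7, slack=3)
Line 2: ['chair'] (min_width=5, slack=5)
Line 3: ['plate', 'ant'] (min_width=9, slack=1)
Line 4: ['number'] (min_width=6, slack=4)
Line 5: ['electric'] (min_width=8, slack=2)
Line 6: ['plate'] (min_width=5, slack=5)
Line 7: ['rainbow'] (min_width=7, slack=3)
Line 8: ['python', 'bee'] (min_width=10, slack=0)
Line 9: ['progress'] (min_width=8, slack=2)
Line 10: ['white', 'have'] (min_width=10, slack=0)
Line 11: ['banana'] (min_width=6, slack=4)
Line 12: ['slow', 'good'] (min_width=9, slack=1)
Line 13: ['end'] (min_width=3, slack=7)
Line 14: ['chapter'] (min_width=7, slack=3)
Line 15: ['bed'] (min_width=3, slack=7)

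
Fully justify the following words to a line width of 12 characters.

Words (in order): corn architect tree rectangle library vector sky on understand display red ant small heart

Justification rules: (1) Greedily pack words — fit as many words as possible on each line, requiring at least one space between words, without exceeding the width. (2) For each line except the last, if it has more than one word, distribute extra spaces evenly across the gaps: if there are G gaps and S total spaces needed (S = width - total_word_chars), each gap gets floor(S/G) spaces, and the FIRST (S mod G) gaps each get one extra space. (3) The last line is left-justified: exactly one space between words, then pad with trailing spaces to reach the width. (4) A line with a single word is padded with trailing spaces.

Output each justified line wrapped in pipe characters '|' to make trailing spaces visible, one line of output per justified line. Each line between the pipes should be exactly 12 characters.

Line 1: ['corn'] (min_width=4, slack=8)
Line 2: ['architect'] (min_width=9, slack=3)
Line 3: ['tree'] (min_width=4, slack=8)
Line 4: ['rectangle'] (min_width=9, slack=3)
Line 5: ['library'] (min_width=7, slack=5)
Line 6: ['vector', 'sky'] (min_width=10, slack=2)
Line 7: ['on'] (min_width=2, slack=10)
Line 8: ['understand'] (min_width=10, slack=2)
Line 9: ['display', 'red'] (min_width=11, slack=1)
Line 10: ['ant', 'small'] (min_width=9, slack=3)
Line 11: ['heart'] (min_width=5, slack=7)

Answer: |corn        |
|architect   |
|tree        |
|rectangle   |
|library     |
|vector   sky|
|on          |
|understand  |
|display  red|
|ant    small|
|heart       |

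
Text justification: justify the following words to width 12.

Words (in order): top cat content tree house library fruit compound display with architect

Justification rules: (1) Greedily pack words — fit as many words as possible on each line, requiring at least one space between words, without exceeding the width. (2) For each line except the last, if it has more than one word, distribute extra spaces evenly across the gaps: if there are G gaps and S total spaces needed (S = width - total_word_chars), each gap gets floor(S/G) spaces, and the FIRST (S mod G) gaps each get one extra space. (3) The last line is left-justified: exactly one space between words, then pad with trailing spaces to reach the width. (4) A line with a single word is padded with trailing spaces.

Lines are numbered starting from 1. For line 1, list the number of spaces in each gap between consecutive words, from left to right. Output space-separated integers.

Answer: 6

Derivation:
Line 1: ['top', 'cat'] (min_width=7, slack=5)
Line 2: ['content', 'tree'] (min_width=12, slack=0)
Line 3: ['house'] (min_width=5, slack=7)
Line 4: ['library'] (min_width=7, slack=5)
Line 5: ['fruit'] (min_width=5, slack=7)
Line 6: ['compound'] (min_width=8, slack=4)
Line 7: ['display', 'with'] (min_width=12, slack=0)
Line 8: ['architect'] (min_width=9, slack=3)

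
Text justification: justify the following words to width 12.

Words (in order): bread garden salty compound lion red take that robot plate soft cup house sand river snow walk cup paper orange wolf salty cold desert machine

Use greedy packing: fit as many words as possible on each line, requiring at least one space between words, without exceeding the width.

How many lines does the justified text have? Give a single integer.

Line 1: ['bread', 'garden'] (min_width=12, slack=0)
Line 2: ['salty'] (min_width=5, slack=7)
Line 3: ['compound'] (min_width=8, slack=4)
Line 4: ['lion', 'red'] (min_width=8, slack=4)
Line 5: ['take', 'that'] (min_width=9, slack=3)
Line 6: ['robot', 'plate'] (min_width=11, slack=1)
Line 7: ['soft', 'cup'] (min_width=8, slack=4)
Line 8: ['house', 'sand'] (min_width=10, slack=2)
Line 9: ['river', 'snow'] (min_width=10, slack=2)
Line 10: ['walk', 'cup'] (min_width=8, slack=4)
Line 11: ['paper', 'orange'] (min_width=12, slack=0)
Line 12: ['wolf', 'salty'] (min_width=10, slack=2)
Line 13: ['cold', 'desert'] (min_width=11, slack=1)
Line 14: ['machine'] (min_width=7, slack=5)
Total lines: 14

Answer: 14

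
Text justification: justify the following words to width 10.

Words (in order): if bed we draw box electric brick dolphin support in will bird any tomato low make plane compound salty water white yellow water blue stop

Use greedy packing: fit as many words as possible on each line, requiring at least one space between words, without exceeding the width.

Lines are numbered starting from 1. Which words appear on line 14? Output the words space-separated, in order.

Answer: white

Derivation:
Line 1: ['if', 'bed', 'we'] (min_width=9, slack=1)
Line 2: ['draw', 'box'] (min_width=8, slack=2)
Line 3: ['electric'] (min_width=8, slack=2)
Line 4: ['brick'] (min_width=5, slack=5)
Line 5: ['dolphin'] (min_width=7, slack=3)
Line 6: ['support', 'in'] (min_width=10, slack=0)
Line 7: ['will', 'bird'] (min_width=9, slack=1)
Line 8: ['any', 'tomato'] (min_width=10, slack=0)
Line 9: ['low', 'make'] (min_width=8, slack=2)
Line 10: ['plane'] (min_width=5, slack=5)
Line 11: ['compound'] (min_width=8, slack=2)
Line 12: ['salty'] (min_width=5, slack=5)
Line 13: ['water'] (min_width=5, slack=5)
Line 14: ['white'] (min_width=5, slack=5)
Line 15: ['yellow'] (min_width=6, slack=4)
Line 16: ['water', 'blue'] (min_width=10, slack=0)
Line 17: ['stop'] (min_width=4, slack=6)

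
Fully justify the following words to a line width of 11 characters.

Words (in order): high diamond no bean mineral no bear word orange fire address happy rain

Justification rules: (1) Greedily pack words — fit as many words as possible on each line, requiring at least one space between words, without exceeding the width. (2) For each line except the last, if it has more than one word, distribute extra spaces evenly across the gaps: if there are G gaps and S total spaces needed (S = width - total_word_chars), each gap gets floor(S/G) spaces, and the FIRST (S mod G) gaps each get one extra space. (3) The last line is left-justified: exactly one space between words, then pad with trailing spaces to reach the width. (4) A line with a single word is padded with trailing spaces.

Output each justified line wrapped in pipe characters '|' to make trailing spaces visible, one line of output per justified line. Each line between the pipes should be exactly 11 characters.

Answer: |high       |
|diamond  no|
|bean       |
|mineral  no|
|bear   word|
|orange fire|
|address    |
|happy rain |

Derivation:
Line 1: ['high'] (min_width=4, slack=7)
Line 2: ['diamond', 'no'] (min_width=10, slack=1)
Line 3: ['bean'] (min_width=4, slack=7)
Line 4: ['mineral', 'no'] (min_width=10, slack=1)
Line 5: ['bear', 'word'] (min_width=9, slack=2)
Line 6: ['orange', 'fire'] (min_width=11, slack=0)
Line 7: ['address'] (min_width=7, slack=4)
Line 8: ['happy', 'rain'] (min_width=10, slack=1)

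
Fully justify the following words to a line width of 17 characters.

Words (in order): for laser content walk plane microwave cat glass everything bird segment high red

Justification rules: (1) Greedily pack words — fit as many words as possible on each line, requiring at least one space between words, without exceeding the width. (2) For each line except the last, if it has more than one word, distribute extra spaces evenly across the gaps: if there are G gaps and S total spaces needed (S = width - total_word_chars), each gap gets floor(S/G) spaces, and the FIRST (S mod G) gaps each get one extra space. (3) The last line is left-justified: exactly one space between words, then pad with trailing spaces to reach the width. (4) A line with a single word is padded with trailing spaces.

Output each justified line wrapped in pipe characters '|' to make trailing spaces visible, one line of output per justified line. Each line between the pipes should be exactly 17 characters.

Line 1: ['for', 'laser', 'content'] (min_width=17, slack=0)
Line 2: ['walk', 'plane'] (min_width=10, slack=7)
Line 3: ['microwave', 'cat'] (min_width=13, slack=4)
Line 4: ['glass', 'everything'] (min_width=16, slack=1)
Line 5: ['bird', 'segment', 'high'] (min_width=17, slack=0)
Line 6: ['red'] (min_width=3, slack=14)

Answer: |for laser content|
|walk        plane|
|microwave     cat|
|glass  everything|
|bird segment high|
|red              |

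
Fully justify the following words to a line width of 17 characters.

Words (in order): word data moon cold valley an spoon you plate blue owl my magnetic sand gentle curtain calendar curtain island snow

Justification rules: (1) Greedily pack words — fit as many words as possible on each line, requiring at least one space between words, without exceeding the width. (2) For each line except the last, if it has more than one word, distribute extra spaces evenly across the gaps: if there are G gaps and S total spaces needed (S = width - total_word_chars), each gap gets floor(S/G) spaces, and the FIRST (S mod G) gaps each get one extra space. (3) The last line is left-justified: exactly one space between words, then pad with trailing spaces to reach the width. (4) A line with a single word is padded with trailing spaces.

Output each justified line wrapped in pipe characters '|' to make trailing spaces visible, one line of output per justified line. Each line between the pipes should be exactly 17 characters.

Answer: |word   data  moon|
|cold   valley  an|
|spoon  you  plate|
|blue    owl    my|
|magnetic     sand|
|gentle    curtain|
|calendar  curtain|
|island snow      |

Derivation:
Line 1: ['word', 'data', 'moon'] (min_width=14, slack=3)
Line 2: ['cold', 'valley', 'an'] (min_width=14, slack=3)
Line 3: ['spoon', 'you', 'plate'] (min_width=15, slack=2)
Line 4: ['blue', 'owl', 'my'] (min_width=11, slack=6)
Line 5: ['magnetic', 'sand'] (min_width=13, slack=4)
Line 6: ['gentle', 'curtain'] (min_width=14, slack=3)
Line 7: ['calendar', 'curtain'] (min_width=16, slack=1)
Line 8: ['island', 'snow'] (min_width=11, slack=6)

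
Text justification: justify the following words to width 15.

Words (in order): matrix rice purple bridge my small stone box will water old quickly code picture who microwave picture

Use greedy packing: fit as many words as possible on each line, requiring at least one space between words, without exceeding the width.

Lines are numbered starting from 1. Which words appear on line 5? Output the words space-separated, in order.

Line 1: ['matrix', 'rice'] (min_width=11, slack=4)
Line 2: ['purple', 'bridge'] (min_width=13, slack=2)
Line 3: ['my', 'small', 'stone'] (min_width=14, slack=1)
Line 4: ['box', 'will', 'water'] (min_width=14, slack=1)
Line 5: ['old', 'quickly'] (min_width=11, slack=4)
Line 6: ['code', 'picture'] (min_width=12, slack=3)
Line 7: ['who', 'microwave'] (min_width=13, slack=2)
Line 8: ['picture'] (min_width=7, slack=8)

Answer: old quickly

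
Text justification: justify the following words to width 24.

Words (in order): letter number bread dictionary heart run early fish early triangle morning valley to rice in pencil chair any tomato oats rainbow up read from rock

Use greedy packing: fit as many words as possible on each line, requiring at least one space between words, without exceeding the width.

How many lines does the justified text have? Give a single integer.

Answer: 7

Derivation:
Line 1: ['letter', 'number', 'bread'] (min_width=19, slack=5)
Line 2: ['dictionary', 'heart', 'run'] (min_width=20, slack=4)
Line 3: ['early', 'fish', 'early'] (min_width=16, slack=8)
Line 4: ['triangle', 'morning', 'valley'] (min_width=23, slack=1)
Line 5: ['to', 'rice', 'in', 'pencil', 'chair'] (min_width=23, slack=1)
Line 6: ['any', 'tomato', 'oats', 'rainbow'] (min_width=23, slack=1)
Line 7: ['up', 'read', 'from', 'rock'] (min_width=17, slack=7)
Total lines: 7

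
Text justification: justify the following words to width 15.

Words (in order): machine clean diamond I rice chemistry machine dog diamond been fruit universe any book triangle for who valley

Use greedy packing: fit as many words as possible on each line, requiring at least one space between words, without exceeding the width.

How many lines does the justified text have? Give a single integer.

Answer: 9

Derivation:
Line 1: ['machine', 'clean'] (min_width=13, slack=2)
Line 2: ['diamond', 'I', 'rice'] (min_width=14, slack=1)
Line 3: ['chemistry'] (min_width=9, slack=6)
Line 4: ['machine', 'dog'] (min_width=11, slack=4)
Line 5: ['diamond', 'been'] (min_width=12, slack=3)
Line 6: ['fruit', 'universe'] (min_width=14, slack=1)
Line 7: ['any', 'book'] (min_width=8, slack=7)
Line 8: ['triangle', 'for'] (min_width=12, slack=3)
Line 9: ['who', 'valley'] (min_width=10, slack=5)
Total lines: 9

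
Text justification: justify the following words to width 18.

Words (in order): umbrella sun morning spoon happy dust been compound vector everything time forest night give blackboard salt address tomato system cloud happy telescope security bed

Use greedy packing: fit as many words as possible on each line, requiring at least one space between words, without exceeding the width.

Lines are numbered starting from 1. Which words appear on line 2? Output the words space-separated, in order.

Line 1: ['umbrella', 'sun'] (min_width=12, slack=6)
Line 2: ['morning', 'spoon'] (min_width=13, slack=5)
Line 3: ['happy', 'dust', 'been'] (min_width=15, slack=3)
Line 4: ['compound', 'vector'] (min_width=15, slack=3)
Line 5: ['everything', 'time'] (min_width=15, slack=3)
Line 6: ['forest', 'night', 'give'] (min_width=17, slack=1)
Line 7: ['blackboard', 'salt'] (min_width=15, slack=3)
Line 8: ['address', 'tomato'] (min_width=14, slack=4)
Line 9: ['system', 'cloud', 'happy'] (min_width=18, slack=0)
Line 10: ['telescope', 'security'] (min_width=18, slack=0)
Line 11: ['bed'] (min_width=3, slack=15)

Answer: morning spoon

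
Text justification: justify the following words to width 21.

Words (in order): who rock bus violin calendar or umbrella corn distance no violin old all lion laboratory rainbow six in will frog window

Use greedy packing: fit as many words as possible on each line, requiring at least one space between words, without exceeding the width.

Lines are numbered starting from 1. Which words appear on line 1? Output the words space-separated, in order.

Answer: who rock bus violin

Derivation:
Line 1: ['who', 'rock', 'bus', 'violin'] (min_width=19, slack=2)
Line 2: ['calendar', 'or', 'umbrella'] (min_width=20, slack=1)
Line 3: ['corn', 'distance', 'no'] (min_width=16, slack=5)
Line 4: ['violin', 'old', 'all', 'lion'] (min_width=19, slack=2)
Line 5: ['laboratory', 'rainbow'] (min_width=18, slack=3)
Line 6: ['six', 'in', 'will', 'frog'] (min_width=16, slack=5)
Line 7: ['window'] (min_width=6, slack=15)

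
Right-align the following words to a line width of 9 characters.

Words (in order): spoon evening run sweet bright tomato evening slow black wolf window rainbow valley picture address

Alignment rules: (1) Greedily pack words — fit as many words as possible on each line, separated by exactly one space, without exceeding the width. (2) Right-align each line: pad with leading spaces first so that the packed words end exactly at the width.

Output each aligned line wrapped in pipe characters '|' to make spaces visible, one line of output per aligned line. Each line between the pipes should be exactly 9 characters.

Answer: |    spoon|
|  evening|
|run sweet|
|   bright|
|   tomato|
|  evening|
|     slow|
|    black|
|     wolf|
|   window|
|  rainbow|
|   valley|
|  picture|
|  address|

Derivation:
Line 1: ['spoon'] (min_width=5, slack=4)
Line 2: ['evening'] (min_width=7, slack=2)
Line 3: ['run', 'sweet'] (min_width=9, slack=0)
Line 4: ['bright'] (min_width=6, slack=3)
Line 5: ['tomato'] (min_width=6, slack=3)
Line 6: ['evening'] (min_width=7, slack=2)
Line 7: ['slow'] (min_width=4, slack=5)
Line 8: ['black'] (min_width=5, slack=4)
Line 9: ['wolf'] (min_width=4, slack=5)
Line 10: ['window'] (min_width=6, slack=3)
Line 11: ['rainbow'] (min_width=7, slack=2)
Line 12: ['valley'] (min_width=6, slack=3)
Line 13: ['picture'] (min_width=7, slack=2)
Line 14: ['address'] (min_width=7, slack=2)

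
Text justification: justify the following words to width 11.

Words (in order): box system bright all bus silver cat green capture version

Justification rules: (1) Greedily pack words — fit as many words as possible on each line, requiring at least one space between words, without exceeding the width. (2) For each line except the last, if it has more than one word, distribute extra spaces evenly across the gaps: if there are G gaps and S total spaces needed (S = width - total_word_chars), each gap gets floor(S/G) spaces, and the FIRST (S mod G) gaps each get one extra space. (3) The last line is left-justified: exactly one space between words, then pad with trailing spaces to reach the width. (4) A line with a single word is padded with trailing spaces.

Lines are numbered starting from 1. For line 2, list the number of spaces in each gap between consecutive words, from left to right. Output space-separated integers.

Line 1: ['box', 'system'] (min_width=10, slack=1)
Line 2: ['bright', 'all'] (min_width=10, slack=1)
Line 3: ['bus', 'silver'] (min_width=10, slack=1)
Line 4: ['cat', 'green'] (min_width=9, slack=2)
Line 5: ['capture'] (min_width=7, slack=4)
Line 6: ['version'] (min_width=7, slack=4)

Answer: 2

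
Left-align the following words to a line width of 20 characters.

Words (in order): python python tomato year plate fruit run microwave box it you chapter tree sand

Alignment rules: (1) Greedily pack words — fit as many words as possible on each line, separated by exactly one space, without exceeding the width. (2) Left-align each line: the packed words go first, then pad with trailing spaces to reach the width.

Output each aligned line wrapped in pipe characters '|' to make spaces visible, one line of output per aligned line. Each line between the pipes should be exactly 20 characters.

Line 1: ['python', 'python', 'tomato'] (min_width=20, slack=0)
Line 2: ['year', 'plate', 'fruit', 'run'] (min_width=20, slack=0)
Line 3: ['microwave', 'box', 'it', 'you'] (min_width=20, slack=0)
Line 4: ['chapter', 'tree', 'sand'] (min_width=17, slack=3)

Answer: |python python tomato|
|year plate fruit run|
|microwave box it you|
|chapter tree sand   |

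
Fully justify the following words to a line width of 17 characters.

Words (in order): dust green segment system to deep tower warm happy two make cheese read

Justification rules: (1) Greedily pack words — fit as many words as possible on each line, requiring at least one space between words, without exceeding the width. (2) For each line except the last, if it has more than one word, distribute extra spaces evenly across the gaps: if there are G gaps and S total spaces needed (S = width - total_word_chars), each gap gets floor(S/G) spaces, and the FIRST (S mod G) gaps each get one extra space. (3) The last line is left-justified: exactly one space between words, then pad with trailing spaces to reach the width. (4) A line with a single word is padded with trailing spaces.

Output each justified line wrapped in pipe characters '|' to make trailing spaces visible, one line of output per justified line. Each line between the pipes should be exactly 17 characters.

Answer: |dust        green|
|segment system to|
|deep  tower  warm|
|happy   two  make|
|cheese read      |

Derivation:
Line 1: ['dust', 'green'] (min_width=10, slack=7)
Line 2: ['segment', 'system', 'to'] (min_width=17, slack=0)
Line 3: ['deep', 'tower', 'warm'] (min_width=15, slack=2)
Line 4: ['happy', 'two', 'make'] (min_width=14, slack=3)
Line 5: ['cheese', 'read'] (min_width=11, slack=6)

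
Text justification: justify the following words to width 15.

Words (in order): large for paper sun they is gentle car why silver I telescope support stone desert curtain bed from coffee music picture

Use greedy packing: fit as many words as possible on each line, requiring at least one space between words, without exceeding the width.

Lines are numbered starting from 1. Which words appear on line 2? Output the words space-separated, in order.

Answer: sun they is

Derivation:
Line 1: ['large', 'for', 'paper'] (min_width=15, slack=0)
Line 2: ['sun', 'they', 'is'] (min_width=11, slack=4)
Line 3: ['gentle', 'car', 'why'] (min_width=14, slack=1)
Line 4: ['silver', 'I'] (min_width=8, slack=7)
Line 5: ['telescope'] (min_width=9, slack=6)
Line 6: ['support', 'stone'] (min_width=13, slack=2)
Line 7: ['desert', 'curtain'] (min_width=14, slack=1)
Line 8: ['bed', 'from', 'coffee'] (min_width=15, slack=0)
Line 9: ['music', 'picture'] (min_width=13, slack=2)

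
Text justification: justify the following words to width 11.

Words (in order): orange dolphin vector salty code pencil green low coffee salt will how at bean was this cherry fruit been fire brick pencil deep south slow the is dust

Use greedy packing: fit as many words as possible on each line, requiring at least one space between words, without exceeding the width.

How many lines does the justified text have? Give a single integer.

Line 1: ['orange'] (min_width=6, slack=5)
Line 2: ['dolphin'] (min_width=7, slack=4)
Line 3: ['vector'] (min_width=6, slack=5)
Line 4: ['salty', 'code'] (min_width=10, slack=1)
Line 5: ['pencil'] (min_width=6, slack=5)
Line 6: ['green', 'low'] (min_width=9, slack=2)
Line 7: ['coffee', 'salt'] (min_width=11, slack=0)
Line 8: ['will', 'how', 'at'] (min_width=11, slack=0)
Line 9: ['bean', 'was'] (min_width=8, slack=3)
Line 10: ['this', 'cherry'] (min_width=11, slack=0)
Line 11: ['fruit', 'been'] (min_width=10, slack=1)
Line 12: ['fire', 'brick'] (min_width=10, slack=1)
Line 13: ['pencil', 'deep'] (min_width=11, slack=0)
Line 14: ['south', 'slow'] (min_width=10, slack=1)
Line 15: ['the', 'is', 'dust'] (min_width=11, slack=0)
Total lines: 15

Answer: 15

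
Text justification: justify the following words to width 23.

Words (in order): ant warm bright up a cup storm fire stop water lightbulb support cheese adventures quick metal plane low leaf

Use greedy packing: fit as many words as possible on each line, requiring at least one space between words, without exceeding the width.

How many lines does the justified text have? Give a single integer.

Answer: 5

Derivation:
Line 1: ['ant', 'warm', 'bright', 'up', 'a'] (min_width=20, slack=3)
Line 2: ['cup', 'storm', 'fire', 'stop'] (min_width=19, slack=4)
Line 3: ['water', 'lightbulb', 'support'] (min_width=23, slack=0)
Line 4: ['cheese', 'adventures', 'quick'] (min_width=23, slack=0)
Line 5: ['metal', 'plane', 'low', 'leaf'] (min_width=20, slack=3)
Total lines: 5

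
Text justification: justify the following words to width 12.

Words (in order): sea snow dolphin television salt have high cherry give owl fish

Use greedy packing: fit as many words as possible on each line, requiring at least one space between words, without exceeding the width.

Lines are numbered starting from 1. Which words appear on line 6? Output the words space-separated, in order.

Answer: give owl

Derivation:
Line 1: ['sea', 'snow'] (min_width=8, slack=4)
Line 2: ['dolphin'] (min_width=7, slack=5)
Line 3: ['television'] (min_width=10, slack=2)
Line 4: ['salt', 'have'] (min_width=9, slack=3)
Line 5: ['high', 'cherry'] (min_width=11, slack=1)
Line 6: ['give', 'owl'] (min_width=8, slack=4)
Line 7: ['fish'] (min_width=4, slack=8)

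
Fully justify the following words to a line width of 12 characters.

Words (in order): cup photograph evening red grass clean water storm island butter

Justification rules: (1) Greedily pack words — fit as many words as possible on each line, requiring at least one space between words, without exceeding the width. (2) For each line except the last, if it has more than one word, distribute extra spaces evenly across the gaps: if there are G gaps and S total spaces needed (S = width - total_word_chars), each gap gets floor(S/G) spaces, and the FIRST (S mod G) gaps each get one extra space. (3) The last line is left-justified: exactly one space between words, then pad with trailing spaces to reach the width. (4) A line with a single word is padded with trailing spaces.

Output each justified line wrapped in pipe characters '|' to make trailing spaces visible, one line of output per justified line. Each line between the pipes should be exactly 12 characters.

Line 1: ['cup'] (min_width=3, slack=9)
Line 2: ['photograph'] (min_width=10, slack=2)
Line 3: ['evening', 'red'] (min_width=11, slack=1)
Line 4: ['grass', 'clean'] (min_width=11, slack=1)
Line 5: ['water', 'storm'] (min_width=11, slack=1)
Line 6: ['island'] (min_width=6, slack=6)
Line 7: ['butter'] (min_width=6, slack=6)

Answer: |cup         |
|photograph  |
|evening  red|
|grass  clean|
|water  storm|
|island      |
|butter      |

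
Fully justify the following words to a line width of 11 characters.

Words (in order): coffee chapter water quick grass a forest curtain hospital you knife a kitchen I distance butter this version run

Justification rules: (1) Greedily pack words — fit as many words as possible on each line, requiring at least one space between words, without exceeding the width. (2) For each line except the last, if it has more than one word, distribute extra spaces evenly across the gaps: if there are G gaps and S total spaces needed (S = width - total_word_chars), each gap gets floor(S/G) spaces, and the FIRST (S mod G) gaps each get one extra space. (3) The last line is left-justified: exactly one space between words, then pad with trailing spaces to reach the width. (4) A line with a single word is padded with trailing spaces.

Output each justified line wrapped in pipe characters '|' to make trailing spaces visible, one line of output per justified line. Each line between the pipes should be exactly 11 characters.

Answer: |coffee     |
|chapter    |
|water quick|
|grass     a|
|forest     |
|curtain    |
|hospital   |
|you knife a|
|kitchen   I|
|distance   |
|butter this|
|version run|

Derivation:
Line 1: ['coffee'] (min_width=6, slack=5)
Line 2: ['chapter'] (min_width=7, slack=4)
Line 3: ['water', 'quick'] (min_width=11, slack=0)
Line 4: ['grass', 'a'] (min_width=7, slack=4)
Line 5: ['forest'] (min_width=6, slack=5)
Line 6: ['curtain'] (min_width=7, slack=4)
Line 7: ['hospital'] (min_width=8, slack=3)
Line 8: ['you', 'knife', 'a'] (min_width=11, slack=0)
Line 9: ['kitchen', 'I'] (min_width=9, slack=2)
Line 10: ['distance'] (min_width=8, slack=3)
Line 11: ['butter', 'this'] (min_width=11, slack=0)
Line 12: ['version', 'run'] (min_width=11, slack=0)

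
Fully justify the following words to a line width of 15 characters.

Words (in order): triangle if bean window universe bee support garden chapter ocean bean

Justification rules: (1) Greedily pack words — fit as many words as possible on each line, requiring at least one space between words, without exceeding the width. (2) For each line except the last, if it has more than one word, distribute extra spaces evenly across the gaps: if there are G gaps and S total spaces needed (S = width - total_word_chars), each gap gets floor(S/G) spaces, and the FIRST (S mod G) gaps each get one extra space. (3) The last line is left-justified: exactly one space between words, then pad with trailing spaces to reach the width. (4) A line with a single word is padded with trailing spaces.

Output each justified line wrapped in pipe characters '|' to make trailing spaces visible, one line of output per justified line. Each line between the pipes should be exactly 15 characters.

Answer: |triangle     if|
|bean     window|
|universe    bee|
|support  garden|
|chapter   ocean|
|bean           |

Derivation:
Line 1: ['triangle', 'if'] (min_width=11, slack=4)
Line 2: ['bean', 'window'] (min_width=11, slack=4)
Line 3: ['universe', 'bee'] (min_width=12, slack=3)
Line 4: ['support', 'garden'] (min_width=14, slack=1)
Line 5: ['chapter', 'ocean'] (min_width=13, slack=2)
Line 6: ['bean'] (min_width=4, slack=11)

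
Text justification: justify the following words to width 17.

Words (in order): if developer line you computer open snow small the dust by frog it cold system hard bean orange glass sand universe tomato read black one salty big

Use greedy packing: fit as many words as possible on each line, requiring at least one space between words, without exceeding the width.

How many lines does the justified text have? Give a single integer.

Answer: 9

Derivation:
Line 1: ['if', 'developer', 'line'] (min_width=17, slack=0)
Line 2: ['you', 'computer', 'open'] (min_width=17, slack=0)
Line 3: ['snow', 'small', 'the'] (min_width=14, slack=3)
Line 4: ['dust', 'by', 'frog', 'it'] (min_width=15, slack=2)
Line 5: ['cold', 'system', 'hard'] (min_width=16, slack=1)
Line 6: ['bean', 'orange', 'glass'] (min_width=17, slack=0)
Line 7: ['sand', 'universe'] (min_width=13, slack=4)
Line 8: ['tomato', 'read', 'black'] (min_width=17, slack=0)
Line 9: ['one', 'salty', 'big'] (min_width=13, slack=4)
Total lines: 9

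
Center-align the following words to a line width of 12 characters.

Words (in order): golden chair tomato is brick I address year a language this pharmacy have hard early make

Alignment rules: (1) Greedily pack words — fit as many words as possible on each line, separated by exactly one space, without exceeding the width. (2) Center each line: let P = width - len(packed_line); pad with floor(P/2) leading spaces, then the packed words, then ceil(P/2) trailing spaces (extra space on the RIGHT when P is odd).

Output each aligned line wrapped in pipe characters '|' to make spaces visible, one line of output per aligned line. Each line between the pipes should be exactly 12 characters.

Answer: |golden chair|
| tomato is  |
|  brick I   |
|address year|
| a language |
|    this    |
|  pharmacy  |
| have hard  |
| early make |

Derivation:
Line 1: ['golden', 'chair'] (min_width=12, slack=0)
Line 2: ['tomato', 'is'] (min_width=9, slack=3)
Line 3: ['brick', 'I'] (min_width=7, slack=5)
Line 4: ['address', 'year'] (min_width=12, slack=0)
Line 5: ['a', 'language'] (min_width=10, slack=2)
Line 6: ['this'] (min_width=4, slack=8)
Line 7: ['pharmacy'] (min_width=8, slack=4)
Line 8: ['have', 'hard'] (min_width=9, slack=3)
Line 9: ['early', 'make'] (min_width=10, slack=2)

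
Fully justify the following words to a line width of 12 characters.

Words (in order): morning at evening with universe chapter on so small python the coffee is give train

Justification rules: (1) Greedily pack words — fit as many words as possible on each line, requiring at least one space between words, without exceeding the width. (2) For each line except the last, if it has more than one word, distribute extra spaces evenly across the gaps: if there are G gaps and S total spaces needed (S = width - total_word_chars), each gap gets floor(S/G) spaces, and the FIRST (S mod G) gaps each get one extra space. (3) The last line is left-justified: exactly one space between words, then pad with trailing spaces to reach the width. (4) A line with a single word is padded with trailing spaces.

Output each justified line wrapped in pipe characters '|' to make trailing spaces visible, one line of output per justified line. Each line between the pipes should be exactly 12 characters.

Answer: |morning   at|
|evening with|
|universe    |
|chapter   on|
|so     small|
|python   the|
|coffee    is|
|give train  |

Derivation:
Line 1: ['morning', 'at'] (min_width=10, slack=2)
Line 2: ['evening', 'with'] (min_width=12, slack=0)
Line 3: ['universe'] (min_width=8, slack=4)
Line 4: ['chapter', 'on'] (min_width=10, slack=2)
Line 5: ['so', 'small'] (min_width=8, slack=4)
Line 6: ['python', 'the'] (min_width=10, slack=2)
Line 7: ['coffee', 'is'] (min_width=9, slack=3)
Line 8: ['give', 'train'] (min_width=10, slack=2)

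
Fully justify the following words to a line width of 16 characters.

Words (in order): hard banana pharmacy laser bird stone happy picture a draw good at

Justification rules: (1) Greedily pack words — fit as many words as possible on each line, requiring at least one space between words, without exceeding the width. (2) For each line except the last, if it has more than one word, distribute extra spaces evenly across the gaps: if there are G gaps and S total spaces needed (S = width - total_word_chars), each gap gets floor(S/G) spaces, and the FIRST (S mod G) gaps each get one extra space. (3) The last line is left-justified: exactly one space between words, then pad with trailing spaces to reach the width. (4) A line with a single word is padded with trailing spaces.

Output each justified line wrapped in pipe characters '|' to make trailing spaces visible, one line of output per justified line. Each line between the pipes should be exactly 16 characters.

Line 1: ['hard', 'banana'] (min_width=11, slack=5)
Line 2: ['pharmacy', 'laser'] (min_width=14, slack=2)
Line 3: ['bird', 'stone', 'happy'] (min_width=16, slack=0)
Line 4: ['picture', 'a', 'draw'] (min_width=14, slack=2)
Line 5: ['good', 'at'] (min_width=7, slack=9)

Answer: |hard      banana|
|pharmacy   laser|
|bird stone happy|
|picture  a  draw|
|good at         |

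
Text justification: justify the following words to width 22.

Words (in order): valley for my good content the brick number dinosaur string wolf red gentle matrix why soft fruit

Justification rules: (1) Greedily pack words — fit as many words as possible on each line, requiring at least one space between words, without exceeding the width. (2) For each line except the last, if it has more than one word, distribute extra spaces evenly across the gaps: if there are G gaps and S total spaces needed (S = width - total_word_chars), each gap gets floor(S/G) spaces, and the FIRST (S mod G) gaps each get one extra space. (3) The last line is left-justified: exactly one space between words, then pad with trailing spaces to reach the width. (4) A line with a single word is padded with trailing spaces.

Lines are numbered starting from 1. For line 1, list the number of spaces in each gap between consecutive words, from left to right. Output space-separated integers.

Answer: 3 2 2

Derivation:
Line 1: ['valley', 'for', 'my', 'good'] (min_width=18, slack=4)
Line 2: ['content', 'the', 'brick'] (min_width=17, slack=5)
Line 3: ['number', 'dinosaur', 'string'] (min_width=22, slack=0)
Line 4: ['wolf', 'red', 'gentle', 'matrix'] (min_width=22, slack=0)
Line 5: ['why', 'soft', 'fruit'] (min_width=14, slack=8)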